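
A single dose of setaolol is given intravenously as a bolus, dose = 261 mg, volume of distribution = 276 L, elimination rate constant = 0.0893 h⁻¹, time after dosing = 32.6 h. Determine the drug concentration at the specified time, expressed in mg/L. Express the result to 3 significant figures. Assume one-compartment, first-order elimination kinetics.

C₀ = Dose / Vd = 261.0 / 276 = 0.9457 mg/L
C = C₀ · e^(−k·t) = 0.9457 × e^(−0.08930 × 32.6)
  = 0.9457 × 0.05441 = 0.05146 mg/L

0.0515 mg/L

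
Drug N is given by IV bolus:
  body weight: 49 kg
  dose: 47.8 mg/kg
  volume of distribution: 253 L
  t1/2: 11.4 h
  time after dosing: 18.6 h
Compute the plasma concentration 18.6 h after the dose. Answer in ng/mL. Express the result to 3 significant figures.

Total dose = 47.8 × 49 = 2342 mg
C₀ = Dose / Vd = 2342 / 253 = 9.257 mg/L
k = ln2 / t½ = 0.693147 / 11.4 = 0.06080 h⁻¹
C = C₀ · e^(−k·t) = 9.257 × e^(−0.06080 × 18.6)
  = 9.257 × 0.3227 = 2.987 mg/L
Convert: 2.987 mg/L × 1000 = 2987 ng/mL

2990 ng/mL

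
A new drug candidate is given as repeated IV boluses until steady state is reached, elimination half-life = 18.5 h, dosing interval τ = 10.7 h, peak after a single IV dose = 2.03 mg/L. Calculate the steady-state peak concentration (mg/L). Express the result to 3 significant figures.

k = ln2 / t½ = 0.693147 / 18.5 = 0.03747 h⁻¹
e^(−kτ) = e^(−0.03747 × 10.7) = 0.6697
Accumulation ratio R = 1 / (1 − e^(−kτ)) = 1 / (1 − 0.6697) = 3.028
Steady-state peak = C₀ × R = 2.03 × 3.028 = 6.147 mg/L

6.15 mg/L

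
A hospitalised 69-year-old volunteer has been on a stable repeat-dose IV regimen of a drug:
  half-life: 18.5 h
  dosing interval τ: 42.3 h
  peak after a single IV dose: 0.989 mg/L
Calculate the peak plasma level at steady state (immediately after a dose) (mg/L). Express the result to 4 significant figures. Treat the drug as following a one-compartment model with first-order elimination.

1.244 mg/L

k = ln2 / t½ = 0.693147 / 18.5 = 0.03747 h⁻¹
e^(−kτ) = e^(−0.03747 × 42.3) = 0.2050
Accumulation ratio R = 1 / (1 − e^(−kτ)) = 1 / (1 − 0.2050) = 1.258
Steady-state peak = C₀ × R = 0.989 × 1.258 = 1.244 mg/L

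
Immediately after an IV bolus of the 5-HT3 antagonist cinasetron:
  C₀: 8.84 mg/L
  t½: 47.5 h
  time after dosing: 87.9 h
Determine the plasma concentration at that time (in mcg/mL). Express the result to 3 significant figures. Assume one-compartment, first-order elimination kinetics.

k = ln2 / t½ = 0.693147 / 47.5 = 0.01459 h⁻¹
C = C₀ · e^(−k·t) = 8.840 × e^(−0.01459 × 87.9)
  = 8.840 × 0.2774 = 2.452 mg/L
(2.452 mg/L = 2.452 mcg/mL)

2.45 mcg/mL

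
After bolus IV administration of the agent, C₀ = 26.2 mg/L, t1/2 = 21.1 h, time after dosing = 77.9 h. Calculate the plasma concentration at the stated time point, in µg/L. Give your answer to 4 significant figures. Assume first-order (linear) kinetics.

2027 µg/L

k = ln2 / t½ = 0.693147 / 21.1 = 0.03285 h⁻¹
C = C₀ · e^(−k·t) = 26.20 × e^(−0.03285 × 77.9)
  = 26.20 × 0.07738 = 2.027 mg/L
Convert: 2.027 mg/L × 1000 = 2027 µg/L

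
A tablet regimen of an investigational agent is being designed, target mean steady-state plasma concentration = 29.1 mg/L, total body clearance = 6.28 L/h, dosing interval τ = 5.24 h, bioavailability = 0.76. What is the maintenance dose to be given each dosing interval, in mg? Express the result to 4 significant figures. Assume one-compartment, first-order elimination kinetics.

At steady state, F × (Dose/τ) = Css × CL.
Dose = Css × CL × τ / F = 29.1 × 6.280 × 5.24 / 0.76 = 1260 mg

1260 mg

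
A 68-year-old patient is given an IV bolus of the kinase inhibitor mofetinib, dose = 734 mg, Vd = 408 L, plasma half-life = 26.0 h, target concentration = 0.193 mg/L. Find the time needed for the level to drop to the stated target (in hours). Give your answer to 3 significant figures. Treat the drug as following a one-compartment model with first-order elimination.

C₀ = Dose / Vd = 734.0 / 408 = 1.799 mg/L
k = ln2 / t½ = 0.693147 / 26.0 = 0.02666 h⁻¹
t = ln(C₀ / C) / k = ln(1.799 / 0.193) / 0.02666
  = ln(9.321) / 0.02666 = 2.232 / 0.02666 = 83.72 h

83.7 h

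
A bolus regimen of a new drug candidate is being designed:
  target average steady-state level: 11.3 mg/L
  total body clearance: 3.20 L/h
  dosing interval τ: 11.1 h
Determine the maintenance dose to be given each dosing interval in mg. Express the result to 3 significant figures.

401 mg

At steady state, Dose/τ = Css × CL.
Dose = Css × CL × τ = 11.3 × 3.200 × 11.1 = 401.4 mg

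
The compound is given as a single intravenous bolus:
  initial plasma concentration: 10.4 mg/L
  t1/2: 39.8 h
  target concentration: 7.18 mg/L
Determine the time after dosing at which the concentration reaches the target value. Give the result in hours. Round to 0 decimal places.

k = ln2 / t½ = 0.693147 / 39.8 = 0.01742 h⁻¹
t = ln(C₀ / C) / k = ln(10.40 / 7.18) / 0.01742
  = ln(1.448) / 0.01742 = 0.3702 / 0.01742 = 21.25 h

21 h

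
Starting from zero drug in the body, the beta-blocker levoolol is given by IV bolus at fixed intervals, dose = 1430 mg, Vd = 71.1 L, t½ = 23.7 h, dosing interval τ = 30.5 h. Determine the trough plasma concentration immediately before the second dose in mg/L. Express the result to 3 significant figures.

C₀ per dose = Dose / Vd = 1430 / 71.1 = 20.11 mg/L
k = ln2 / t½ = 0.693147 / 23.7 = 0.02925 h⁻¹
Fraction remaining after one interval: r = e^(−kτ) = e^(−0.02925 × 30.5) = 0.4098
Before dose 2, 1 dose has been given (aged 1τ).
C_trough = C₀ × r = 20.11 × 0.4098 = 8.241 mg/L

8.24 mg/L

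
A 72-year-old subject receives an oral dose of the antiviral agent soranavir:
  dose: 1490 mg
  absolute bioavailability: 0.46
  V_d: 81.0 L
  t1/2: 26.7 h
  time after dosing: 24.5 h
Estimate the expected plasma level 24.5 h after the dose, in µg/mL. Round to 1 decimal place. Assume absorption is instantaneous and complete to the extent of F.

Amount reaching circulation = F × Dose = 0.46 × 1490 = 685.4 mg
C₀ = F·Dose / Vd = 685.4 / 81.0 = 8.462 mg/L
k = ln2 / t½ = 0.693147 / 26.7 = 0.02596 h⁻¹
C = C₀ · e^(−k·t) = 8.462 × e^(−0.02596 × 24.5)
  = 8.462 × 0.5294 = 4.480 mg/L
(4.480 mg/L = 4.480 µg/mL)

4.5 µg/mL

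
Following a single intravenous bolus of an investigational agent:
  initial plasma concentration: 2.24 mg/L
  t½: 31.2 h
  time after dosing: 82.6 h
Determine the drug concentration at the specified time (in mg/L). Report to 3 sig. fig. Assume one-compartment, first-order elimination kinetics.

0.358 mg/L

k = ln2 / t½ = 0.693147 / 31.2 = 0.02222 h⁻¹
C = C₀ · e^(−k·t) = 2.240 × e^(−0.02222 × 82.6)
  = 2.240 × 0.1596 = 0.3575 mg/L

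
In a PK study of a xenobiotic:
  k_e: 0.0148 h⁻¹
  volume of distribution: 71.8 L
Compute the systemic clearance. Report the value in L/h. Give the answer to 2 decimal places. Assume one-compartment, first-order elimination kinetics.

CL = k × Vd = 0.0148 × 71.8 = 1.063 L/h

1.06 L/h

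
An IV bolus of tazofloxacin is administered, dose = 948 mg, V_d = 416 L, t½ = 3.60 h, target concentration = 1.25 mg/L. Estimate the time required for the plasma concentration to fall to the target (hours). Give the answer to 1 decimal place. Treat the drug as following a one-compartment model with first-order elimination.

C₀ = Dose / Vd = 948.0 / 416 = 2.279 mg/L
k = ln2 / t½ = 0.693147 / 3.60 = 0.1925 h⁻¹
t = ln(C₀ / C) / k = ln(2.279 / 1.25) / 0.1925
  = ln(1.823) / 0.1925 = 0.6005 / 0.1925 = 3.119 h

3.1 h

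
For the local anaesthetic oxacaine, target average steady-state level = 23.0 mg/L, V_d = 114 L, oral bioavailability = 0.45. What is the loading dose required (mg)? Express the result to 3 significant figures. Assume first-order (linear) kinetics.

LD = Css × Vd / F = 23.0 × 114 / 0.45 = 5827 mg

5830 mg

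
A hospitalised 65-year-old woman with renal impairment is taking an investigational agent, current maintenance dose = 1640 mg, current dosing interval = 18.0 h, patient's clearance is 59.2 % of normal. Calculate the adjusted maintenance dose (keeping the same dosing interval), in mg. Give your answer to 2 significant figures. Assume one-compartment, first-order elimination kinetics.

To keep the same average steady-state level, dosing rate must scale with clearance.
CL ratio = 59.2 / 100 = 0.5920
New dose (same interval) = 1640 × 0.5920 = 970.9 mg

970 mg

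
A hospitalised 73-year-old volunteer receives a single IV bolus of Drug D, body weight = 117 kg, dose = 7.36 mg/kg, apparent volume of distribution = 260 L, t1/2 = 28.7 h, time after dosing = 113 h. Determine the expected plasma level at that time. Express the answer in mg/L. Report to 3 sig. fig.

0.216 mg/L

Total dose = 7.36 × 117 = 861.1 mg
C₀ = Dose / Vd = 861.1 / 260 = 3.312 mg/L
k = ln2 / t½ = 0.693147 / 28.7 = 0.02415 h⁻¹
C = C₀ · e^(−k·t) = 3.312 × e^(−0.02415 × 113)
  = 3.312 × 0.06529 = 0.2162 mg/L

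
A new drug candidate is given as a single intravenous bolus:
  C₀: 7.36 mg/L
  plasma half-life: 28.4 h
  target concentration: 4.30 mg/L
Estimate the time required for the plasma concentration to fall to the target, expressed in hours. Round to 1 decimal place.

22.0 h

k = ln2 / t½ = 0.693147 / 28.4 = 0.02441 h⁻¹
t = ln(C₀ / C) / k = ln(7.360 / 4.30) / 0.02441
  = ln(1.712) / 0.02441 = 0.5377 / 0.02441 = 22.03 h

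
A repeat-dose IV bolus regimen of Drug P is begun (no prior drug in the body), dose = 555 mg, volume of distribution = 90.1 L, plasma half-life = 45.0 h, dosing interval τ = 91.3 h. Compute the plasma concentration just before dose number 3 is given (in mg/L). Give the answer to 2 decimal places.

C₀ per dose = Dose / Vd = 555 / 90.1 = 6.160 mg/L
k = ln2 / t½ = 0.693147 / 45.0 = 0.01540 h⁻¹
Fraction remaining after one interval: r = e^(−kτ) = e^(−0.01540 × 91.3) = 0.2451
Before dose 3, 2 doses have been given (aged 1τ, 2τ).
C_trough = C₀ × (r + r²) = 6.160 × (0.2451 + 0.06007) = 1.880 mg/L

1.88 mg/L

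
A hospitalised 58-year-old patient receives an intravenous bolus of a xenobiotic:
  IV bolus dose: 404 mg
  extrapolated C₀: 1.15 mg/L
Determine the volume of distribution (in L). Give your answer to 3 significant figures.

Vd = Dose / C₀ = 404.0 / 1.15 = 351.3 L

351 L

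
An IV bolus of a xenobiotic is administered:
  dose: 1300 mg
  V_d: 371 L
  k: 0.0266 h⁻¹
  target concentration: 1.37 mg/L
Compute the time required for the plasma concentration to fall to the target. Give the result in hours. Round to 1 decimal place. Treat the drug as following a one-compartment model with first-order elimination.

C₀ = Dose / Vd = 1300 / 371 = 3.504 mg/L
t = ln(C₀ / C) / k = ln(3.504 / 1.37) / 0.02660
  = ln(2.558) / 0.02660 = 0.9392 / 0.02660 = 35.31 h

35.3 h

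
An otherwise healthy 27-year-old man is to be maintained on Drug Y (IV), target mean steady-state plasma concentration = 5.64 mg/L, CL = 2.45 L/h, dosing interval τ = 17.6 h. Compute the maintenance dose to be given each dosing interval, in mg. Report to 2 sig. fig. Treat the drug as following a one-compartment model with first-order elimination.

240 mg

At steady state, Dose/τ = Css × CL.
Dose = Css × CL × τ = 5.64 × 2.450 × 17.6 = 243.2 mg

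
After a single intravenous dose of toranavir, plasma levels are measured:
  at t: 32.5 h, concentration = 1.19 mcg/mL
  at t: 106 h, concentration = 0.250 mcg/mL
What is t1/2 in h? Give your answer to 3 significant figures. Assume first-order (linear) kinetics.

k = ln(C₁/C₂) / (t₂ − t₁) = ln(1.19/0.250) / (106 − 32.5)
  = 1.560 / 73.50 = 0.02122 h⁻¹
t½ = ln2 / k = 0.693147 / 0.02122 = 32.66 h

32.7 h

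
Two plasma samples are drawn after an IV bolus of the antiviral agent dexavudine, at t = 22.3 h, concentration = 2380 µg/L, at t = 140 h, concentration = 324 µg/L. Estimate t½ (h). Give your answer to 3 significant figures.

40.9 h

k = ln(C₁/C₂) / (t₂ − t₁) = ln(2380/324) / (140 − 22.3)
  = 1.994 / 117.7 = 0.01694 h⁻¹
t½ = ln2 / k = 0.693147 / 0.01694 = 40.92 h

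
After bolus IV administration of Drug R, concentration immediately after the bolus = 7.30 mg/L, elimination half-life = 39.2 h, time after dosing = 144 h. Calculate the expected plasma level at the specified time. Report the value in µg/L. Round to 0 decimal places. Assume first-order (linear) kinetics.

k = ln2 / t½ = 0.693147 / 39.2 = 0.01768 h⁻¹
C = C₀ · e^(−k·t) = 7.300 × e^(−0.01768 × 144)
  = 7.300 × 0.07840 = 0.5723 mg/L
Convert: 0.5723 mg/L × 1000 = 572.3 µg/L

572 µg/L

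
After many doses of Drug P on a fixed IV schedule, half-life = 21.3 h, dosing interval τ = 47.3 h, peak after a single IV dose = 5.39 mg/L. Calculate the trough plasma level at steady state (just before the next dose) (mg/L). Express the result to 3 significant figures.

1.47 mg/L

k = ln2 / t½ = 0.693147 / 21.3 = 0.03254 h⁻¹
e^(−kτ) = e^(−0.03254 × 47.3) = 0.2146
Accumulation ratio R = 1 / (1 − e^(−kτ)) = 1 / (1 − 0.2146) = 1.273
Steady-state trough = C₀ × R × e^(−kτ) = 5.39 × 1.273 × 0.2146 = 1.472 mg/L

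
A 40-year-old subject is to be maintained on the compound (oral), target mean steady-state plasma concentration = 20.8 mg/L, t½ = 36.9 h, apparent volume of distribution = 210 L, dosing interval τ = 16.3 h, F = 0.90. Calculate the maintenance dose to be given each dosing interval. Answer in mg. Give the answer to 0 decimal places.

1486 mg

k = ln2 / t½ = 0.693147 / 36.9 = 0.01878 h⁻¹
CL = k × Vd = 0.01878 × 210 = 3.944 L/h
At steady state, F × (Dose/τ) = Css × CL.
Dose = Css × CL × τ / F = 20.8 × 3.944 × 16.3 / 0.90 = 1486 mg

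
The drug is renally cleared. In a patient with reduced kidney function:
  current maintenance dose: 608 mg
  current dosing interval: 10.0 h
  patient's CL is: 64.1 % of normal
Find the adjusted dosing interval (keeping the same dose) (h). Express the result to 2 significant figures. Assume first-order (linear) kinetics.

To keep the same average steady-state level, dosing rate must scale with clearance.
CL ratio = 64.1 / 100 = 0.6410
New interval (same dose) = 10.0 / 0.6410 = 15.60 h

16 h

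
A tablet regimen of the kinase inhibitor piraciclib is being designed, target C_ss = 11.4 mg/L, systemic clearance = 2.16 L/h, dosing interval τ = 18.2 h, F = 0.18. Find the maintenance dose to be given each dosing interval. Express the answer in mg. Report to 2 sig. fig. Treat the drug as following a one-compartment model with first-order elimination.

2500 mg

At steady state, F × (Dose/τ) = Css × CL.
Dose = Css × CL × τ / F = 11.4 × 2.160 × 18.2 / 0.18 = 2490 mg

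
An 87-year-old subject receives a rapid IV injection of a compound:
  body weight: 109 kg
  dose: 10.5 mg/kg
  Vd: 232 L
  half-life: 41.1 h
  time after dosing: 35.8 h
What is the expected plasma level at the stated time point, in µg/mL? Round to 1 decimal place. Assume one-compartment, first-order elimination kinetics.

2.7 µg/mL

Total dose = 10.5 × 109 = 1145 mg
C₀ = Dose / Vd = 1145 / 232 = 4.935 mg/L
k = ln2 / t½ = 0.693147 / 41.1 = 0.01686 h⁻¹
C = C₀ · e^(−k·t) = 4.935 × e^(−0.01686 × 35.8)
  = 4.935 × 0.5468 = 2.698 mg/L
(2.698 mg/L = 2.698 µg/mL)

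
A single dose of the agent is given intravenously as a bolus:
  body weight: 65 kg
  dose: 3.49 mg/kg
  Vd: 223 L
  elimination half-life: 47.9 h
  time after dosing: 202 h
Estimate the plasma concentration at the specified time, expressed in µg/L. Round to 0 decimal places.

55 µg/L

Total dose = 3.49 × 65 = 226.9 mg
C₀ = Dose / Vd = 226.9 / 223 = 1.017 mg/L
k = ln2 / t½ = 0.693147 / 47.9 = 0.01447 h⁻¹
C = C₀ · e^(−k·t) = 1.017 × e^(−0.01447 × 202)
  = 1.017 × 0.05378 = 0.05469 mg/L
Convert: 0.05469 mg/L × 1000 = 54.69 µg/L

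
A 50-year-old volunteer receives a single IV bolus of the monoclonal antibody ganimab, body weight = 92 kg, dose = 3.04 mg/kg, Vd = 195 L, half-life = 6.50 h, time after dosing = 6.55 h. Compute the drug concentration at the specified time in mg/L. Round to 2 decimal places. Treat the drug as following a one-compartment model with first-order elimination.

0.71 mg/L

Total dose = 3.04 × 92 = 279.7 mg
C₀ = Dose / Vd = 279.7 / 195 = 1.434 mg/L
k = ln2 / t½ = 0.693147 / 6.50 = 0.1066 h⁻¹
C = C₀ · e^(−k·t) = 1.434 × e^(−0.1066 × 6.55)
  = 1.434 × 0.4975 = 0.7134 mg/L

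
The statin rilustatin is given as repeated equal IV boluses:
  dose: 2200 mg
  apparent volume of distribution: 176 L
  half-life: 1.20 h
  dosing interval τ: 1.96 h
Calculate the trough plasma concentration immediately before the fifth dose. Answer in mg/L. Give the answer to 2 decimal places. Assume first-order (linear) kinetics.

5.88 mg/L

C₀ per dose = Dose / Vd = 2200 / 176 = 12.50 mg/L
k = ln2 / t½ = 0.693147 / 1.20 = 0.5776 h⁻¹
Fraction remaining after one interval: r = e^(−kτ) = e^(−0.5776 × 1.96) = 0.3224
Before dose 5, 4 doses have been given (aged 1τ, 2τ, 3τ, 4τ).
C_trough = C₀ × (r + r² + … + r^4) = C₀ × r(1−r^4)/(1−r)
        = 12.50 × 0.3224 × (1 − 0.01080) / (1 − 0.3224) = 5.883 mg/L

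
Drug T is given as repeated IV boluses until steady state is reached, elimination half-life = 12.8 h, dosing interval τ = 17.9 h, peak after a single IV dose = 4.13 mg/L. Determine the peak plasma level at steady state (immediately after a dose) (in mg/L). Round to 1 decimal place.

k = ln2 / t½ = 0.693147 / 12.8 = 0.05415 h⁻¹
e^(−kτ) = e^(−0.05415 × 17.9) = 0.3794
Accumulation ratio R = 1 / (1 − e^(−kτ)) = 1 / (1 − 0.3794) = 1.611
Steady-state peak = C₀ × R = 4.13 × 1.611 = 6.653 mg/L

6.7 mg/L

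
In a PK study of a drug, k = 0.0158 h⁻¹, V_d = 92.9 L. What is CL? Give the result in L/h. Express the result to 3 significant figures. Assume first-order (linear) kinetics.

1.47 L/h

CL = k × Vd = 0.0158 × 92.9 = 1.468 L/h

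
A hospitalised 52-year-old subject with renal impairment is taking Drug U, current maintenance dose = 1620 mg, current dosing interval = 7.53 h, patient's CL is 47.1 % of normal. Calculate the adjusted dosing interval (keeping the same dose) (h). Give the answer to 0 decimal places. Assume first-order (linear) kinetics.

16 h

To keep the same average steady-state level, dosing rate must scale with clearance.
CL ratio = 47.1 / 100 = 0.4710
New interval (same dose) = 7.53 / 0.4710 = 15.99 h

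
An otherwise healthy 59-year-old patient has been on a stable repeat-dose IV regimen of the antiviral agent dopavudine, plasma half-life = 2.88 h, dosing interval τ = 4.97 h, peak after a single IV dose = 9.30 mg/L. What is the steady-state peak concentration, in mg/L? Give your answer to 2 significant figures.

k = ln2 / t½ = 0.693147 / 2.88 = 0.2407 h⁻¹
e^(−kτ) = e^(−0.2407 × 4.97) = 0.3023
Accumulation ratio R = 1 / (1 − e^(−kτ)) = 1 / (1 − 0.3023) = 1.433
Steady-state peak = C₀ × R = 9.30 × 1.433 = 13.33 mg/L

13 mg/L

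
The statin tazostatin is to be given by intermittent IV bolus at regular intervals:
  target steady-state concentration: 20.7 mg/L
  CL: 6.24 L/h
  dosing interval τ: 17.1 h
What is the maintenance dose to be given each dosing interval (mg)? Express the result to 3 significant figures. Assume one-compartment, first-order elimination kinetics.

At steady state, Dose/τ = Css × CL.
Dose = Css × CL × τ = 20.7 × 6.240 × 17.1 = 2209 mg

2210 mg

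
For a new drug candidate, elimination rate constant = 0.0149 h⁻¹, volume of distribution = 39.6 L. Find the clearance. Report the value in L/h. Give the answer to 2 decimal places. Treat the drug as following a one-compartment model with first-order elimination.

CL = k × Vd = 0.0149 × 39.6 = 0.5900 L/h

0.59 L/h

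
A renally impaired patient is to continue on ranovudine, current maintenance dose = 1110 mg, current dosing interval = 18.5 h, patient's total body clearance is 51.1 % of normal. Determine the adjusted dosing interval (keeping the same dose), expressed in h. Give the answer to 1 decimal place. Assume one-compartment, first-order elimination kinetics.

To keep the same average steady-state level, dosing rate must scale with clearance.
CL ratio = 51.1 / 100 = 0.5110
New interval (same dose) = 18.5 / 0.5110 = 36.20 h

36.2 h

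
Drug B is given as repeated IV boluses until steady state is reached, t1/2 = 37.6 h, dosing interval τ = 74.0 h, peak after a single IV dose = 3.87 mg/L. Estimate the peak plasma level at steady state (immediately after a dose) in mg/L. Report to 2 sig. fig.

5.2 mg/L

k = ln2 / t½ = 0.693147 / 37.6 = 0.01843 h⁻¹
e^(−kτ) = e^(−0.01843 × 74.0) = 0.2557
Accumulation ratio R = 1 / (1 − e^(−kτ)) = 1 / (1 − 0.2557) = 1.344
Steady-state peak = C₀ × R = 3.87 × 1.344 = 5.201 mg/L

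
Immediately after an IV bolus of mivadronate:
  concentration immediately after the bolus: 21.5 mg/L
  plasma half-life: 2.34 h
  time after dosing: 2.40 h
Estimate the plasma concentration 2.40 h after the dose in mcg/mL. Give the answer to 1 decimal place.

k = ln2 / t½ = 0.693147 / 2.34 = 0.2962 h⁻¹
C = C₀ · e^(−k·t) = 21.50 × e^(−0.2962 × 2.40)
  = 21.50 × 0.4912 = 10.56 mg/L
(10.56 mg/L = 10.56 mcg/mL)

10.6 mcg/mL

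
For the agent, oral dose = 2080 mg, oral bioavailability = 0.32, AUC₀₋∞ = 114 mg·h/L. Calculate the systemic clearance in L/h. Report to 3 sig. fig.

CL = F·Dose / AUC = 0.32 × 2080 / 114 = 5.839 L/h

5.84 L/h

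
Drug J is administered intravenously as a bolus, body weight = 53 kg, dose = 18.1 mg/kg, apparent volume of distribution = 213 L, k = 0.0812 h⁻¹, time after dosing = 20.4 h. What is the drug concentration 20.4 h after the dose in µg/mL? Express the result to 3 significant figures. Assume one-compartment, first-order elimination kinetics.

0.859 µg/mL

Total dose = 18.1 × 53 = 959.3 mg
C₀ = Dose / Vd = 959.3 / 213 = 4.504 mg/L
C = C₀ · e^(−k·t) = 4.504 × e^(−0.08120 × 20.4)
  = 4.504 × 0.1908 = 0.8594 mg/L
(0.8594 mg/L = 0.8594 µg/mL)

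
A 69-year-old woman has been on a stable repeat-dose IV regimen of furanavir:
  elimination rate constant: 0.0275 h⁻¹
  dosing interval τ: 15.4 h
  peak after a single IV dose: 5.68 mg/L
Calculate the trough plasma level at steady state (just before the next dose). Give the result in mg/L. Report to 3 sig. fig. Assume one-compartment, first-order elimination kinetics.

10.8 mg/L

e^(−kτ) = e^(−0.02750 × 15.4) = 0.6548
Accumulation ratio R = 1 / (1 − e^(−kτ)) = 1 / (1 − 0.6548) = 2.897
Steady-state trough = C₀ × R × e^(−kτ) = 5.68 × 2.897 × 0.6548 = 10.77 mg/L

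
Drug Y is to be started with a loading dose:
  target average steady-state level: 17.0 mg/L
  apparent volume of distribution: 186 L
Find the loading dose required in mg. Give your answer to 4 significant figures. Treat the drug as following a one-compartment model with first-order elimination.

LD = Css × Vd = 17.0 × 186 = 3162 mg

3162 mg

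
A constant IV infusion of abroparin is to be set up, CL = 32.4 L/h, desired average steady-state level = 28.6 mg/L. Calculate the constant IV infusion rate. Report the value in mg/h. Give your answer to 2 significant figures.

930 mg/h

At steady state, infusion rate R₀ = Css × CL = 28.6 × 32.40 = 926.6 mg/h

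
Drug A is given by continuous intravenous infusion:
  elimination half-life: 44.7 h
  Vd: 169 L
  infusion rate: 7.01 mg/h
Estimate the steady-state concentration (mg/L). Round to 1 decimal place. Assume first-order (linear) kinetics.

k = ln2 / t½ = 0.693147 / 44.7 = 0.01551 h⁻¹
CL = k × Vd = 0.01551 × 169 = 2.621 L/h
At steady state Css = R₀ / CL = 7.01 / 2.621 = 2.675 mg/L

2.7 mg/L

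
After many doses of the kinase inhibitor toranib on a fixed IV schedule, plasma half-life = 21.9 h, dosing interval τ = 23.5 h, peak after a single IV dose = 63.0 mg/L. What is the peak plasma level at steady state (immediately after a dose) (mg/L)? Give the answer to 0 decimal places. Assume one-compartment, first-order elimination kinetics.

k = ln2 / t½ = 0.693147 / 21.9 = 0.03165 h⁻¹
e^(−kτ) = e^(−0.03165 × 23.5) = 0.4753
Accumulation ratio R = 1 / (1 − e^(−kτ)) = 1 / (1 − 0.4753) = 1.906
Steady-state peak = C₀ × R = 63.0 × 1.906 = 120.1 mg/L

120 mg/L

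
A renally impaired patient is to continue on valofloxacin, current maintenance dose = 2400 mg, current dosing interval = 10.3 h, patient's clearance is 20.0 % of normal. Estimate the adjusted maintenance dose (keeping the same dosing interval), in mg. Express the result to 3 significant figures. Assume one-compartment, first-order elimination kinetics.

480 mg

To keep the same average steady-state level, dosing rate must scale with clearance.
CL ratio = 20.0 / 100 = 0.2000
New dose (same interval) = 2400 × 0.2000 = 480.0 mg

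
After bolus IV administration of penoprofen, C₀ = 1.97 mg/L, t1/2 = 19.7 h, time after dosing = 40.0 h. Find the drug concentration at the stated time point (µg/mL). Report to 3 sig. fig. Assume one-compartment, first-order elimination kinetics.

0.482 µg/mL

k = ln2 / t½ = 0.693147 / 19.7 = 0.03519 h⁻¹
C = C₀ · e^(−k·t) = 1.970 × e^(−0.03519 × 40.0)
  = 1.970 × 0.2447 = 0.4821 mg/L
(0.4821 mg/L = 0.4821 µg/mL)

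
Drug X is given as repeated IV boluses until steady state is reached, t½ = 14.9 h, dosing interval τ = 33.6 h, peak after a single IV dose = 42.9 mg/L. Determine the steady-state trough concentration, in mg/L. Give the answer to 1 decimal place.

11.4 mg/L

k = ln2 / t½ = 0.693147 / 14.9 = 0.04652 h⁻¹
e^(−kτ) = e^(−0.04652 × 33.6) = 0.2095
Accumulation ratio R = 1 / (1 − e^(−kτ)) = 1 / (1 − 0.2095) = 1.265
Steady-state trough = C₀ × R × e^(−kτ) = 42.9 × 1.265 × 0.2095 = 11.37 mg/L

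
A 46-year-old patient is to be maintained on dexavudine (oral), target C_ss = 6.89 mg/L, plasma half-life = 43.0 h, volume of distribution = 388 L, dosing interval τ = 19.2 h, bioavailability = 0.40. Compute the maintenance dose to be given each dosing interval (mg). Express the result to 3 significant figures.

k = ln2 / t½ = 0.693147 / 43.0 = 0.01612 h⁻¹
CL = k × Vd = 0.01612 × 388 = 6.255 L/h
At steady state, F × (Dose/τ) = Css × CL.
Dose = Css × CL × τ / F = 6.89 × 6.255 × 19.2 / 0.40 = 2069 mg

2070 mg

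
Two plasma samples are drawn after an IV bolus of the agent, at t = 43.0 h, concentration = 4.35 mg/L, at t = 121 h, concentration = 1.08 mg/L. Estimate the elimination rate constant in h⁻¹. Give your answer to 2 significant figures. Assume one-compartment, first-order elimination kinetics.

0.018 h⁻¹

k = ln(C₁/C₂) / (t₂ − t₁) = ln(4.35/1.08) / (121 − 43.0)
  = 1.393 / 78.00 = 0.01786 h⁻¹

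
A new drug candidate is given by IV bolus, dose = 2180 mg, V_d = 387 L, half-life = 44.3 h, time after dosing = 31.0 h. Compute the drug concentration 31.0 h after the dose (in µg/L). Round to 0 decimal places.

C₀ = Dose / Vd = 2180 / 387 = 5.633 mg/L
k = ln2 / t½ = 0.693147 / 44.3 = 0.01565 h⁻¹
C = C₀ · e^(−k·t) = 5.633 × e^(−0.01565 × 31.0)
  = 5.633 × 0.6156 = 3.468 mg/L
Convert: 3.468 mg/L × 1000 = 3468 µg/L

3468 µg/L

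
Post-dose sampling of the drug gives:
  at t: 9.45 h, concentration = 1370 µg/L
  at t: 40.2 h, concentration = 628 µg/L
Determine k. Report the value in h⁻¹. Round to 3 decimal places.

k = ln(C₁/C₂) / (t₂ − t₁) = ln(1370/628) / (40.2 − 9.45)
  = 0.7800 / 30.75 = 0.02537 h⁻¹

0.025 h⁻¹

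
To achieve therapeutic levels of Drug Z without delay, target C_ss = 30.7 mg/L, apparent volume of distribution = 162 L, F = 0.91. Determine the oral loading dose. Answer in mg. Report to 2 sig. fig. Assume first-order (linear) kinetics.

LD = Css × Vd / F = 30.7 × 162 / 0.91 = 5465 mg

5500 mg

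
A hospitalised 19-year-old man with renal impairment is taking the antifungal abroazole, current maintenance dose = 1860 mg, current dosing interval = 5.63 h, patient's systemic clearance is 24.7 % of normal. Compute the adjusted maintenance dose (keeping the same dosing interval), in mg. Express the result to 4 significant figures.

To keep the same average steady-state level, dosing rate must scale with clearance.
CL ratio = 24.7 / 100 = 0.2470
New dose (same interval) = 1860 × 0.2470 = 459.4 mg

459.4 mg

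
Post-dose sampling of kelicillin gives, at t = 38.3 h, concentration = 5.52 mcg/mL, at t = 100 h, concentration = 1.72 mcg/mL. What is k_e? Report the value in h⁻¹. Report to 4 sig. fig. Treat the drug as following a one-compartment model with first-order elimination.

k = ln(C₁/C₂) / (t₂ − t₁) = ln(5.52/1.72) / (100 − 38.3)
  = 1.166 / 61.70 = 0.01890 h⁻¹

0.01890 h⁻¹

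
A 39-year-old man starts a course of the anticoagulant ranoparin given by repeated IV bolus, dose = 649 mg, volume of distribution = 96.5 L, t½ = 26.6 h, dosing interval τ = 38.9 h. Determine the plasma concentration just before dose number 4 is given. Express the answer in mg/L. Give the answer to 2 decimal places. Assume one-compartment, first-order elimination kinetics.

C₀ per dose = Dose / Vd = 649 / 96.5 = 6.725 mg/L
k = ln2 / t½ = 0.693147 / 26.6 = 0.02606 h⁻¹
Fraction remaining after one interval: r = e^(−kτ) = e^(−0.02606 × 38.9) = 0.3629
Before dose 4, 3 doses have been given (aged 1τ, 2τ, 3τ).
C_trough = C₀ × (r + r² + … + r^3) = C₀ × r(1−r^3)/(1−r)
        = 6.725 × 0.3629 × (1 − 0.04779) / (1 − 0.3629) = 3.648 mg/L

3.65 mg/L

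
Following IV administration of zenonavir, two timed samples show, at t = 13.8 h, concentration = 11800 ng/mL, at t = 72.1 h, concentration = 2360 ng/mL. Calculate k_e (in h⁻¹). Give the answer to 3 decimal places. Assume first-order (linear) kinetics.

k = ln(C₁/C₂) / (t₂ − t₁) = ln(11800/2360) / (72.1 − 13.8)
  = 1.609 / 58.30 = 0.02760 h⁻¹

0.028 h⁻¹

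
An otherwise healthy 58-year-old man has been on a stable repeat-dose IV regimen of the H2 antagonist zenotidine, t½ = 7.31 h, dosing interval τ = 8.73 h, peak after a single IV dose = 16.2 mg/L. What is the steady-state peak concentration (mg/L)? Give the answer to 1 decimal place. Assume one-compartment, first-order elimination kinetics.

28.8 mg/L

k = ln2 / t½ = 0.693147 / 7.31 = 0.09482 h⁻¹
e^(−kτ) = e^(−0.09482 × 8.73) = 0.4370
Accumulation ratio R = 1 / (1 − e^(−kτ)) = 1 / (1 − 0.4370) = 1.776
Steady-state peak = C₀ × R = 16.2 × 1.776 = 28.77 mg/L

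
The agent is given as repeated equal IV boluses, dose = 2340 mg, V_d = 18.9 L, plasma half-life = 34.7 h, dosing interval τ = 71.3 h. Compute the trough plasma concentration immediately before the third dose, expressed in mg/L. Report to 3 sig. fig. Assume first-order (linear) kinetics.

37.0 mg/L

C₀ per dose = Dose / Vd = 2340 / 18.9 = 123.8 mg/L
k = ln2 / t½ = 0.693147 / 34.7 = 0.01998 h⁻¹
Fraction remaining after one interval: r = e^(−kτ) = e^(−0.01998 × 71.3) = 0.2406
Before dose 3, 2 doses have been given (aged 1τ, 2τ).
C_trough = C₀ × (r + r²) = 123.8 × (0.2406 + 0.05789) = 36.95 mg/L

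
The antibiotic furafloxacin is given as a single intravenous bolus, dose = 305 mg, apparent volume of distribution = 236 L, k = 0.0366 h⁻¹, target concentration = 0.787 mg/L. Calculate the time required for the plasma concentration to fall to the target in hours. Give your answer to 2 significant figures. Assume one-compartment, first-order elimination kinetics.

C₀ = Dose / Vd = 305.0 / 236 = 1.292 mg/L
t = ln(C₀ / C) / k = ln(1.292 / 0.787) / 0.03660
  = ln(1.642) / 0.03660 = 0.4959 / 0.03660 = 13.55 h

14 h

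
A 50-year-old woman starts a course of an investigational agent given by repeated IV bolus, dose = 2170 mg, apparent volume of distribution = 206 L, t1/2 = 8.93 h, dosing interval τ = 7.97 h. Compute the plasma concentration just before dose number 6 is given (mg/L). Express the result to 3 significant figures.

C₀ per dose = Dose / Vd = 2170 / 206 = 10.53 mg/L
k = ln2 / t½ = 0.693147 / 8.93 = 0.07762 h⁻¹
Fraction remaining after one interval: r = e^(−kτ) = e^(−0.07762 × 7.97) = 0.5387
Before dose 6, 5 doses have been given (aged 1τ, 2τ, 3τ, 4τ, 5τ).
C_trough = C₀ × (r + r² + … + r^5) = C₀ × r(1−r^5)/(1−r)
        = 10.53 × 0.5387 × (1 − 0.04537) / (1 − 0.5387) = 11.74 mg/L

11.7 mg/L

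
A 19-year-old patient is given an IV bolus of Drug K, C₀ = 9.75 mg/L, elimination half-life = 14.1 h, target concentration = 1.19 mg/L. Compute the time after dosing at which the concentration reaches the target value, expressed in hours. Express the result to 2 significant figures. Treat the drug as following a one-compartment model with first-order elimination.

k = ln2 / t½ = 0.693147 / 14.1 = 0.04916 h⁻¹
t = ln(C₀ / C) / k = ln(9.750 / 1.19) / 0.04916
  = ln(8.193) / 0.04916 = 2.103 / 0.04916 = 42.78 h

43 h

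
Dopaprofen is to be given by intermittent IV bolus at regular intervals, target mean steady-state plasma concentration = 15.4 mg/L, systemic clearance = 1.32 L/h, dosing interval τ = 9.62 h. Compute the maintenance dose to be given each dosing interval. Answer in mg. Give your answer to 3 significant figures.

196 mg

At steady state, Dose/τ = Css × CL.
Dose = Css × CL × τ = 15.4 × 1.320 × 9.62 = 195.6 mg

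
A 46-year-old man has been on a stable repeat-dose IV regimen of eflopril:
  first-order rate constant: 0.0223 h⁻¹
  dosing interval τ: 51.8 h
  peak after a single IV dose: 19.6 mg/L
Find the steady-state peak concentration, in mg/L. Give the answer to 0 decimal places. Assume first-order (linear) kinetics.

e^(−kτ) = e^(−0.02230 × 51.8) = 0.3150
Accumulation ratio R = 1 / (1 − e^(−kτ)) = 1 / (1 − 0.3150) = 1.460
Steady-state peak = C₀ × R = 19.6 × 1.460 = 28.62 mg/L

29 mg/L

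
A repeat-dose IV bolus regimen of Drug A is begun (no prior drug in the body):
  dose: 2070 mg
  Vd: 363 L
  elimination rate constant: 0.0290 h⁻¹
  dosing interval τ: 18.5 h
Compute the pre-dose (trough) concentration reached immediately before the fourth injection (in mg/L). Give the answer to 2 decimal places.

6.43 mg/L

C₀ per dose = Dose / Vd = 2070 / 363 = 5.702 mg/L
Fraction remaining after one interval: r = e^(−kτ) = e^(−0.02900 × 18.5) = 0.5848
Before dose 4, 3 doses have been given (aged 1τ, 2τ, 3τ).
C_trough = C₀ × (r + r² + … + r^3) = C₀ × r(1−r^3)/(1−r)
        = 5.702 × 0.5848 × (1 − 0.2000) / (1 − 0.5848) = 6.425 mg/L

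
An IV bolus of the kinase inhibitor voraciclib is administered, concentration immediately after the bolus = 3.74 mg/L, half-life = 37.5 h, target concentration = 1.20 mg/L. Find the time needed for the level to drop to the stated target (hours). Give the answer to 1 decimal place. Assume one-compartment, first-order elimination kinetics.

61.5 h

k = ln2 / t½ = 0.693147 / 37.5 = 0.01848 h⁻¹
t = ln(C₀ / C) / k = ln(3.740 / 1.20) / 0.01848
  = ln(3.117) / 0.01848 = 1.137 / 0.01848 = 61.53 h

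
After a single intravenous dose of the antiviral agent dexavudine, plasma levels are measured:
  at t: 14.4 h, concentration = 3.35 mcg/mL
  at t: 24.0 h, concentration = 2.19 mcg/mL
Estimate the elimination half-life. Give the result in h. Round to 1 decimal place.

15.7 h

k = ln(C₁/C₂) / (t₂ − t₁) = ln(3.35/2.19) / (24.0 − 14.4)
  = 0.4251 / 9.600 = 0.04428 h⁻¹
t½ = ln2 / k = 0.693147 / 0.04428 = 15.65 h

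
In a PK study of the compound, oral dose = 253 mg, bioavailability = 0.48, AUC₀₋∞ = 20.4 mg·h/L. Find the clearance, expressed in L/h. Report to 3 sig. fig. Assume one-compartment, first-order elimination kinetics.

5.95 L/h

CL = F·Dose / AUC = 0.48 × 253 / 20.4 = 5.953 L/h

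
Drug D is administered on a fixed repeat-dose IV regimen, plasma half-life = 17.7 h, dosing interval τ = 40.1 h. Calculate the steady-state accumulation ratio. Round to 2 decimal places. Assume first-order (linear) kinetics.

1.26

k = ln2 / t½ = 0.693147 / 17.7 = 0.03916 h⁻¹
e^(−kτ) = e^(−0.03916 × 40.1) = 0.2080
Accumulation ratio R = 1 / (1 − e^(−kτ)) = 1 / (1 − 0.2080) = 1.263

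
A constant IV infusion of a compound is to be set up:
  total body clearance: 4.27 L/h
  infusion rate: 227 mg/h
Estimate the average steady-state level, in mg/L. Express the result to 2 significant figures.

53 mg/L

At steady state Css = R₀ / CL = 227 / 4.270 = 53.16 mg/L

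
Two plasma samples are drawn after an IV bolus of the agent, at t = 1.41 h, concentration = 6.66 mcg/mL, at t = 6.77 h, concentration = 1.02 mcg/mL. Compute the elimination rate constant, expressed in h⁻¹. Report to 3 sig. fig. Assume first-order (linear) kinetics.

k = ln(C₁/C₂) / (t₂ − t₁) = ln(6.66/1.02) / (6.77 − 1.41)
  = 1.876 / 5.360 = 0.3500 h⁻¹

0.350 h⁻¹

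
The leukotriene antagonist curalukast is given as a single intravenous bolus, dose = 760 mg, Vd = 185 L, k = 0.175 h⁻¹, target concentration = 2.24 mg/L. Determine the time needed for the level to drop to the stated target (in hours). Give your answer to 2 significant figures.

3.5 h

C₀ = Dose / Vd = 760.0 / 185 = 4.108 mg/L
t = ln(C₀ / C) / k = ln(4.108 / 2.24) / 0.1750
  = ln(1.834) / 0.1750 = 0.6065 / 0.1750 = 3.466 h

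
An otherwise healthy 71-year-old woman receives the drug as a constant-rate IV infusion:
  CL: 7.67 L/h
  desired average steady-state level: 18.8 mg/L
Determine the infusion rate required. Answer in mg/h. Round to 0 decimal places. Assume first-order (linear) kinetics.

At steady state, infusion rate R₀ = Css × CL = 18.8 × 7.670 = 144.2 mg/h

144 mg/h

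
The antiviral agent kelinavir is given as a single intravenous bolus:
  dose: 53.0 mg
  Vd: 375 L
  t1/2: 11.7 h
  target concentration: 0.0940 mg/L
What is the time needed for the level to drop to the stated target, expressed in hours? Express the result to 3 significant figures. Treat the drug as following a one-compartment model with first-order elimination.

C₀ = Dose / Vd = 53.00 / 375 = 0.1413 mg/L
k = ln2 / t½ = 0.693147 / 11.7 = 0.05924 h⁻¹
t = ln(C₀ / C) / k = ln(0.1413 / 0.0940) / 0.05924
  = ln(1.503) / 0.05924 = 0.4075 / 0.05924 = 6.879 h

6.88 h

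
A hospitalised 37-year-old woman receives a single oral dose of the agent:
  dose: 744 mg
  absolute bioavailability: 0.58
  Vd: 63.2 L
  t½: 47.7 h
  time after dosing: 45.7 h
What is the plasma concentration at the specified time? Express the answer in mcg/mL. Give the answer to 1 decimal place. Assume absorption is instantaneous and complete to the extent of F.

3.5 mcg/mL

Amount reaching circulation = F × Dose = 0.58 × 744.0 = 431.5 mg
C₀ = F·Dose / Vd = 431.5 / 63.2 = 6.828 mg/L
k = ln2 / t½ = 0.693147 / 47.7 = 0.01453 h⁻¹
C = C₀ · e^(−k·t) = 6.828 × e^(−0.01453 × 45.7)
  = 6.828 × 0.5148 = 3.515 mg/L
(3.515 mg/L = 3.515 mcg/mL)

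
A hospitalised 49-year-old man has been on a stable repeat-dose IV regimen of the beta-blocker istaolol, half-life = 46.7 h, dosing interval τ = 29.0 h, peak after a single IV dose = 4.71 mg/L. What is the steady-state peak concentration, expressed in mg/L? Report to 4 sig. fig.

13.47 mg/L

k = ln2 / t½ = 0.693147 / 46.7 = 0.01484 h⁻¹
e^(−kτ) = e^(−0.01484 × 29.0) = 0.6503
Accumulation ratio R = 1 / (1 − e^(−kτ)) = 1 / (1 − 0.6503) = 2.860
Steady-state peak = C₀ × R = 4.71 × 2.860 = 13.47 mg/L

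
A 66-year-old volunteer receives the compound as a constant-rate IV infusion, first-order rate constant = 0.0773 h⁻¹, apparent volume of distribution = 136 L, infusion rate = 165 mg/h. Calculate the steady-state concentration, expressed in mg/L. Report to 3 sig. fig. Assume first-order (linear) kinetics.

15.7 mg/L

CL = k × Vd = 0.07730 × 136 = 10.51 L/h
At steady state Css = R₀ / CL = 165 / 10.51 = 15.70 mg/L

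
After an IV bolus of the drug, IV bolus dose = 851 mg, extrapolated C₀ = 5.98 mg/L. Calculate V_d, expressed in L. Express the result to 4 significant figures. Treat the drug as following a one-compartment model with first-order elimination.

142.3 L

Vd = Dose / C₀ = 851.0 / 5.98 = 142.3 L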